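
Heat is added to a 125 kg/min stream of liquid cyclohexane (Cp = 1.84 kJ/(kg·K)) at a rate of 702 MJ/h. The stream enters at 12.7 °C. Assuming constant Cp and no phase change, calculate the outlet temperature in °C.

T_out = 63.6 °C

Q = 702 MJ/h = 11700 kJ/min
ΔT = Q/(ṁ·Cp) = 11700/(125×1.84) = 50.87 K
T_out = 12.7 + 50.87 = 63.57 °C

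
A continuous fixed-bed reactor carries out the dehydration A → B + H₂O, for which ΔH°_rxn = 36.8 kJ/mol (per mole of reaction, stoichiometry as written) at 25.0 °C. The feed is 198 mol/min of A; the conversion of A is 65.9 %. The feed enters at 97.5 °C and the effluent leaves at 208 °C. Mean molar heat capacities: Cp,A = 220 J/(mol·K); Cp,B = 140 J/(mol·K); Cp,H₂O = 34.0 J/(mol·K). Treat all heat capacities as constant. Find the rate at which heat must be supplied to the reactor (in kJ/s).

Extent of reaction ξ = 0.659 × 198 = 130.48 mol/min
Reaction term: ξ·ΔH°_rxn = 130.48 × 36.8 = 4801.7 kJ/min
Sensible, feed 97.5→25 °C: -3158.1 kJ/min
Outlet flows (mol/min): A 67.518, B 130.48, H₂O 130.48
Sensible, products 25→208 °C: 6873.1 kJ/min
Q = ΔH = 8516.7 kJ/min = 141.95 kW
Heat supplied = 141.95 kJ/s

Q_in = 142 kJ/s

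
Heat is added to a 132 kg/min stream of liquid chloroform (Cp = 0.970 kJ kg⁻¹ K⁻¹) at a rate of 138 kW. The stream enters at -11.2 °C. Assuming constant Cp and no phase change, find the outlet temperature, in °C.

Q = 138 kW = 8280 kJ/min
ΔT = Q/(ṁ·Cp) = 8280/(132×0.970) = 64.667 K
T_out = -11.2 + 64.667 = 53.467 °C

T_out = 53.5 °C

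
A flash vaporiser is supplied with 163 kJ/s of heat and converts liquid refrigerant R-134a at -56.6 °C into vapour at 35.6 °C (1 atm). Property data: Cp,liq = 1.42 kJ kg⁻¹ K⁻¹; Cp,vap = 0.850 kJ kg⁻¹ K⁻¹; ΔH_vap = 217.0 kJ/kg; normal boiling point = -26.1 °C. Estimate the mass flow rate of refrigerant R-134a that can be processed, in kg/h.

ṁ = 1880 kg/h

Δh = 1.42×(-26.1−-56.6) + 217.0 + 0.850×(35.6−-26.1) = 312.75 kJ/kg
Q = 163 kJ/s = 163 kJ/s = 586800 kJ/h
ṁ = Q/Δh = 586800 / 312.75 = 1876.2 kg/h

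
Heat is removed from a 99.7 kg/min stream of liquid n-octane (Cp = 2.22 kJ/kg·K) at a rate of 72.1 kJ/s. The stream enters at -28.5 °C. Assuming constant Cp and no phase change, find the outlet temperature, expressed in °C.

Q = 72.1 kJ/s = 4326 kJ/min
ΔT = Q/(ṁ·Cp) = 4326/(99.7×2.22) = 19.545 K
T_out = -28.5 − 19.545 = -48.045 °C

T_out = -48.0 °C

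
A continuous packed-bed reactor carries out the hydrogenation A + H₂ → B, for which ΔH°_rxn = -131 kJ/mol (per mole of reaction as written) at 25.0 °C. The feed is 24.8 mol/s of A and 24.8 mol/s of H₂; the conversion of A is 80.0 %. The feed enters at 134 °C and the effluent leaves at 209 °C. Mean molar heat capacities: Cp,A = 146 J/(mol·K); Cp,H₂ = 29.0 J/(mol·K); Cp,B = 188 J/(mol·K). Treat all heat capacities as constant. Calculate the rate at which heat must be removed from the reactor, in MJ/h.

Q_out = 8010 MJ/h

Extent of reaction ξ = 0.800 × 24.8 = 19.84 mol/s
Reaction term: ξ·ΔH°_rxn = 19.84 × -131 = -2599 kJ/s
Sensible, feed 134→25 °C: -473.06 kJ/s
Outlet flows (mol/s): A 4.96, H₂ 4.96, B 19.84
Sensible, products 25→209 °C: 846.02 kJ/s
Q = ΔH = -2226.1 kJ/s = -2226.1 kW
Heat removed = 8013.9 MJ/h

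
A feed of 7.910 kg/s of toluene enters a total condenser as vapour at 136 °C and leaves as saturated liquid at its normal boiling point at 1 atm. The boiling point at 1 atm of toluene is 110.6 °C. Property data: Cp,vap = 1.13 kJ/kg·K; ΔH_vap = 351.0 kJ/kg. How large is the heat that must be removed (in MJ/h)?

Q_c = 10800 MJ/h

vapour 136→110.6 °C: -28.702 kJ/kg
condensation at 110.6 °C: -351 kJ/kg
Δh = -28.702 + -351 = -379.7 kJ/kg
Q = ṁ·Δh = 7.910 kg/s × -379.7 kJ/kg = -3003.4 kJ/s
|Q| = 3003.4 kW = 10812 MJ/h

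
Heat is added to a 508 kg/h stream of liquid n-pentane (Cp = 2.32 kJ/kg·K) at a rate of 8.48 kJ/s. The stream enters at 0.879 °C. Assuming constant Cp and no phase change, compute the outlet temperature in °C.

T_out = 26.8 °C

Q = 8.48 kJ/s = 30528 kJ/h
ΔT = Q/(ṁ·Cp) = 30528/(508×2.32) = 25.903 K
T_out = 0.879 + 25.903 = 26.782 °C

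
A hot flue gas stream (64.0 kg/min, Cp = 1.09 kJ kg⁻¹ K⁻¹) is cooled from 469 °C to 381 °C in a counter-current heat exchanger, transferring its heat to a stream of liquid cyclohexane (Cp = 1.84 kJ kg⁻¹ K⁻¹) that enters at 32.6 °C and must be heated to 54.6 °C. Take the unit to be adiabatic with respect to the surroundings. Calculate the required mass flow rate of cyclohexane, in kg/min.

Heat released by hot stream: Q = 64.0 × 1.09 × (469 − 381) = 6138.9 kJ/min
Energy balance on cold side (adiabatic exchanger): Q = ṁ_c·Cp_c·(T_c,out − T_c,in)
ṁ_c = 6138.9 / [1.84 × (54.6 − 32.6)] = 151.65 kg/min

ṁ_c = 152 kg/min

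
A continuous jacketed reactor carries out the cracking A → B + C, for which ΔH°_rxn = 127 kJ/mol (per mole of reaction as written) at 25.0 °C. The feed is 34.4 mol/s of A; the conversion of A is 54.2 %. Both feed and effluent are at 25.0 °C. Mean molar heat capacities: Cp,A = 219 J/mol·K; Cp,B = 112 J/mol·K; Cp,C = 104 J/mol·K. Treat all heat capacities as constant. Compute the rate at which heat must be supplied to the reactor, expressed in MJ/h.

Q_in = 8520 MJ/h

Extent of reaction ξ = 0.542 × 34.4 = 18.645 mol/s
Reaction term: ξ·ΔH°_rxn = 18.645 × 127 = 2367.9 kJ/s
Q = ΔH = 2367.9 kJ/s = 2367.9 kW
Heat supplied = 8524.4 MJ/h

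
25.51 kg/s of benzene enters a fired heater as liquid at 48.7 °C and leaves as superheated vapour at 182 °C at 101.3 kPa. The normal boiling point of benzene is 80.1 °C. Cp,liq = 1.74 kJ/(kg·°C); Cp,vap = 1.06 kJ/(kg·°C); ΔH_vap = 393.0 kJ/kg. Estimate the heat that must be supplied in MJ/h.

Q = 51000 MJ/h

liquid 48.7→80.1 °C: 54.636 kJ/kg
vaporisation at 80.1 °C: 393 kJ/kg
vapour 80.1→182 °C: 108.01 kJ/kg
Δh = 54.636 + 393 + 108.01 = 555.65 kJ/kg
Q = ṁ·Δh = 25.51 kg/s × 555.65 kJ/kg = 14175 kJ/s
|Q| = 14175 kW = 51029 MJ/h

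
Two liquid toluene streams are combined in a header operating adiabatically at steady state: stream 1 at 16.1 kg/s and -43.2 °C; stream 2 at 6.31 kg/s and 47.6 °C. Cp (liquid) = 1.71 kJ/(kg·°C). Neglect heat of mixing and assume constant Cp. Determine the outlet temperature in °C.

Adiabatic, steady state ⇒ Σ ṁᵢCp,ᵢ(T_out − Tᵢ) = 0
Σ ṁᵢCp,ᵢTᵢ = 16.1×1.71×-43.2 + 6.31×1.71×47.6 = -675.73
Σ ṁᵢCp,ᵢ = 16.1×1.71 + 6.31×1.71 = 38.321
T_out = -675.73 / 38.321 = -17.633 °C

T_out = -17.6 °C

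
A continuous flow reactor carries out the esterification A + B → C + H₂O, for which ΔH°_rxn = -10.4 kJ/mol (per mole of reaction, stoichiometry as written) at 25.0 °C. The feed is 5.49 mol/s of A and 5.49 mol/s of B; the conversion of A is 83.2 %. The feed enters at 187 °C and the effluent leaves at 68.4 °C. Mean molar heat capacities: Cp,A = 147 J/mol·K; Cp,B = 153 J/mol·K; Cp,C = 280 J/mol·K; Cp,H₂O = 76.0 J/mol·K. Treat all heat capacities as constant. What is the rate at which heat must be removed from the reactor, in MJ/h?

Q_out = 834 MJ/h

Extent of reaction ξ = 0.832 × 5.49 = 4.5677 mol/s
Reaction term: ξ·ΔH°_rxn = 4.5677 × -10.4 = -47.504 kJ/s
Sensible, feed 187→25 °C: -266.81 kJ/s
Outlet flows (mol/s): A 0.92232, B 0.92232, C 4.5677, H₂O 4.5677
Sensible, products 25→68.4 °C: 82.581 kJ/s
Q = ΔH = -231.74 kJ/s = -231.74 kW
Heat removed = 834.25 MJ/h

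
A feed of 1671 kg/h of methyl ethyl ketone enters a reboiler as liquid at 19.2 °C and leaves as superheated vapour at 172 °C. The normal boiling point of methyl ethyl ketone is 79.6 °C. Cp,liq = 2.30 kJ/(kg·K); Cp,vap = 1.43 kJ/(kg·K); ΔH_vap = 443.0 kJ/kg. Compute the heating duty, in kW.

Q = 331 kW

liquid 19.2→79.6 °C: 138.92 kJ/kg
vaporisation at 79.6 °C: 443 kJ/kg
vapour 79.6→172 °C: 132.13 kJ/kg
Δh = 138.92 + 443 + 132.13 = 714.05 kJ/kg
Q = ṁ·Δh = 1671 kg/h × 714.05 kJ/kg = 1.1932e+06 kJ/h
|Q| = 331.44 kW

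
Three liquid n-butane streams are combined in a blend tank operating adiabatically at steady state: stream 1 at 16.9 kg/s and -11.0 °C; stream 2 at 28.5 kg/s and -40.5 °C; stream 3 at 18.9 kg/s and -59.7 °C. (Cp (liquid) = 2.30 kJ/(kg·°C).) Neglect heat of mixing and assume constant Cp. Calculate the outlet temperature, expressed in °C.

T_out = -38.4 °C

Energy balance with Q = 0: Σ ṁᵢCp,ᵢ(T_out − Tᵢ) = 0
T_out = Σ ṁᵢCp,ᵢTᵢ / Σ ṁᵢCp,ᵢ
      = -5677.5 / 147.89 = -38.39 °C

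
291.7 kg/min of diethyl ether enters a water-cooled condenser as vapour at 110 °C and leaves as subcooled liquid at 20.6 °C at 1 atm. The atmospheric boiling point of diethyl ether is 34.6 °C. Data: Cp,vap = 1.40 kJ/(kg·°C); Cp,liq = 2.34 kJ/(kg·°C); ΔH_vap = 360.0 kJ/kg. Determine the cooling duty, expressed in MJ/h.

vapour 110→34.6 °C: -105.56 kJ/kg
condensation at 34.6 °C: -360 kJ/kg
liquid 34.6→20.6 °C: -32.76 kJ/kg
Δh = -105.56 + -360 + -32.76 = -498.32 kJ/kg
Q = ṁ·Δh = 291.7 kg/min × -498.32 kJ/kg = -145360 kJ/min
|Q| = 2422.7 kW = 8721.6 MJ/h

Q_c = 8720 MJ/h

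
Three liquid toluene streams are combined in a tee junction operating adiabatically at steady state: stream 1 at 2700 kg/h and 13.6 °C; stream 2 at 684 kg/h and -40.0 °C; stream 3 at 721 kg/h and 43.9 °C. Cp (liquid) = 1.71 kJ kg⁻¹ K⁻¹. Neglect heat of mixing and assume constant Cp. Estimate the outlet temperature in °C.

Adiabatic, steady state ⇒ Σ ṁᵢCp,ᵢ(T_out − Tᵢ) = 0
Σ ṁᵢCp,ᵢTᵢ = 2700×1.71×13.6 + 684×1.71×-40.0 + 721×1.71×43.9 = 70130
Σ ṁᵢCp,ᵢ = 2700×1.71 + 684×1.71 + 721×1.71 = 7019.6
T_out = 70130 / 7019.6 = 9.9907 °C

T_out = 9.99 °C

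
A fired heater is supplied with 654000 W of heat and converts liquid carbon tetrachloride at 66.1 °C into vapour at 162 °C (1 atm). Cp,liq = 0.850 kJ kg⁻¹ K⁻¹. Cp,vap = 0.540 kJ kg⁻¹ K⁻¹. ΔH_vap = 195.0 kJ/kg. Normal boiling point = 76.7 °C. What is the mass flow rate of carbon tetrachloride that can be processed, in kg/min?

ṁ = 157 kg/min

Δh = 0.850×(76.7−66.1) + 195.0 + 0.540×(162−76.7) = 250.07 kJ/kg
Q = 654000 W = 654 kJ/s = 39240 kJ/min
ṁ = Q/Δh = 39240 / 250.07 = 156.91 kg/min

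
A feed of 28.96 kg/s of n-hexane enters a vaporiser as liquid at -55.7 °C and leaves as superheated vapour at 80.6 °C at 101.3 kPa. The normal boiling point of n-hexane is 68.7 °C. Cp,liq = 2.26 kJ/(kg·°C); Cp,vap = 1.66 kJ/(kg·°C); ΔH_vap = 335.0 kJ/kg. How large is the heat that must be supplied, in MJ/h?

Q = 66300 MJ/h

liquid -55.7→68.7 °C: 281.14 kJ/kg
vaporisation at 68.7 °C: 335 kJ/kg
vapour 68.7→80.6 °C: 19.754 kJ/kg
Δh = 281.14 + 335 + 19.754 = 635.9 kJ/kg
Q = ṁ·Δh = 28.96 kg/s × 635.9 kJ/kg = 18416 kJ/s
|Q| = 18416 kW = 66296 MJ/h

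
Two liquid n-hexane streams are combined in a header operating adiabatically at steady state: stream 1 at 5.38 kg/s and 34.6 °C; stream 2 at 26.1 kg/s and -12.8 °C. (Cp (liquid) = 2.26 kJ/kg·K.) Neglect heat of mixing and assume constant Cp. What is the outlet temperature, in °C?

T_out = -4.70 °C

No heat crosses the boundary, so H_out = H_in.
Σ ṁᵢCp,ᵢTᵢ = 5.38×2.26×34.6 + 26.1×2.26×-12.8 = -334.33
Σ ṁᵢCp,ᵢ = 5.38×2.26 + 26.1×2.26 = 71.145
T_out = -334.33 / 71.145 = -4.6992 °C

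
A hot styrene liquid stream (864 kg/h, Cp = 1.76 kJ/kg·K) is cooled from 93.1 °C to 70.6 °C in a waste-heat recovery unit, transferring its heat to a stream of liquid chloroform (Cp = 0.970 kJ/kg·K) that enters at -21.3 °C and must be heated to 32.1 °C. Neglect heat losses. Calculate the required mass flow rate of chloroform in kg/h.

ṁ_c = 661 kg/h

Heat released by hot stream: Q = 864 × 1.76 × (93.1 − 70.6) = 34214 kJ/h
Energy balance on cold side (adiabatic exchanger): Q = ṁ_c·Cp_c·(T_c,out − T_c,in)
ṁ_c = 34214 / [0.970 × (32.1 − -21.3)] = 660.54 kg/h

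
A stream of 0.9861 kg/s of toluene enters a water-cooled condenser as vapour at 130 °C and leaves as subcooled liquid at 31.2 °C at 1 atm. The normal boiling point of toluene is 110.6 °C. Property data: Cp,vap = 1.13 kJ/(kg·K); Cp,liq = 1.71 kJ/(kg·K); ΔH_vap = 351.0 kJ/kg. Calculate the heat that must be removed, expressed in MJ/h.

vapour 130→110.6 °C: -21.922 kJ/kg
condensation at 110.6 °C: -351 kJ/kg
liquid 110.6→31.2 °C: -135.77 kJ/kg
Δh = -21.922 + -351 + -135.77 = -508.7 kJ/kg
Q = ṁ·Δh = 0.9861 kg/s × -508.7 kJ/kg = -501.63 kJ/s
|Q| = 501.63 kW = 1805.9 MJ/h

Q_c = 1810 MJ/h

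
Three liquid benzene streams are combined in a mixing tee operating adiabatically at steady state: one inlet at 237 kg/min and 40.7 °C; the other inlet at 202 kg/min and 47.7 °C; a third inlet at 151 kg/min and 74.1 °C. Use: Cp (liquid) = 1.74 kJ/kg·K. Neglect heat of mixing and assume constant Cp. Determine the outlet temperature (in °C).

Energy balance with Q = 0: Σ ṁᵢCp,ᵢ(T_out − Tᵢ) = 0
Σ ṁᵢCp,ᵢTᵢ = 237×1.74×40.7 + 202×1.74×47.7 + 151×1.74×74.1 = 53018
Σ ṁᵢCp,ᵢ = 237×1.74 + 202×1.74 + 151×1.74 = 1026.6
T_out = 53018 / 1026.6 = 51.645 °C

T_out = 51.6 °C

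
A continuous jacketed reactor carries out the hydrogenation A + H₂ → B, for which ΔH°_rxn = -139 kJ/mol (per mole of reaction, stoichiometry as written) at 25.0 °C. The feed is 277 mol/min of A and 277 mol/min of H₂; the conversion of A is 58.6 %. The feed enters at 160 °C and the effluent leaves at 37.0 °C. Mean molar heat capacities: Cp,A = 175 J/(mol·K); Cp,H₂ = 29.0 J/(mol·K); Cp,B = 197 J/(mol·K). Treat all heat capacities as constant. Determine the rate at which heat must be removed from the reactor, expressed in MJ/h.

Q_out = 1770 MJ/h

Extent of reaction ξ = 0.586 × 277 = 162.32 mol/min
Reaction term: ξ·ΔH°_rxn = 162.32 × -139 = -22563 kJ/min
Sensible, feed 160→25 °C: -7628.6 kJ/min
Outlet flows (mol/min): A 114.68, H₂ 114.68, B 162.32
Sensible, products 25→37.0 °C: 664.46 kJ/min
Q = ΔH = -29527 kJ/min = -492.11 kW
Heat removed = 1771.6 MJ/h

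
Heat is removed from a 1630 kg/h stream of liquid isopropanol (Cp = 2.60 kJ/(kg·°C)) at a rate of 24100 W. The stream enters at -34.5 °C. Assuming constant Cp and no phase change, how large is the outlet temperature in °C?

T_out = -55.0 °C

Q = 24100 W = 86760 kJ/h
ΔT = Q/(ṁ·Cp) = 86760/(1630×2.60) = 20.472 K
T_out = -34.5 − 20.472 = -54.972 °C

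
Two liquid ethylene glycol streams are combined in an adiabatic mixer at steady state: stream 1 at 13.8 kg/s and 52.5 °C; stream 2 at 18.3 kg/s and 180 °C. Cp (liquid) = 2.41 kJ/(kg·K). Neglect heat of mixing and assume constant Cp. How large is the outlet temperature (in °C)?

T_out = 125 °C

Energy balance with Q = 0: Σ ṁᵢCp,ᵢ(T_out − Tᵢ) = 0
Σ ṁᵢCp,ᵢTᵢ = 13.8×2.41×52.5 + 18.3×2.41×180 = 9684.6
Σ ṁᵢCp,ᵢ = 13.8×2.41 + 18.3×2.41 = 77.361
T_out = 9684.6 / 77.361 = 125.19 °C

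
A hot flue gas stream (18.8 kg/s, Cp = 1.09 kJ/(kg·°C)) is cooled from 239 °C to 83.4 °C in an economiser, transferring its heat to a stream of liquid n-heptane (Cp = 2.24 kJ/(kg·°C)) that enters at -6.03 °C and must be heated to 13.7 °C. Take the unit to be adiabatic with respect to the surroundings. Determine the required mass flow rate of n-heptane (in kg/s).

Heat released by hot stream: Q = 18.8 × 1.09 × (239 − 83.4) = 3188.6 kJ/s
Energy balance on cold side (adiabatic exchanger): Q = ṁ_c·Cp_c·(T_c,out − T_c,in)
ṁ_c = 3188.6 / [2.24 × (13.7 − -6.03)] = 72.147 kg/s

ṁ_c = 72.1 kg/s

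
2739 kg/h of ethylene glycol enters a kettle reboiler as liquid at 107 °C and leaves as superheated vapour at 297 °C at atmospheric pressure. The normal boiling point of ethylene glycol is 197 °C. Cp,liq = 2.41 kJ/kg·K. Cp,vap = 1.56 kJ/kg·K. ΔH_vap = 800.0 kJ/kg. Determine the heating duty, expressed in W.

Q = 892000 W

liquid 107→197 °C: 216.9 kJ/kg
vaporisation at 197 °C: 800 kJ/kg
vapour 197→297 °C: 156 kJ/kg
Δh = 216.9 + 800 + 156 = 1172.9 kJ/kg
Q = ṁ·Δh = 2739 kg/h × 1172.9 kJ/kg = 3.2126e+06 kJ/h
|Q| = 892.38 kW = 892380 W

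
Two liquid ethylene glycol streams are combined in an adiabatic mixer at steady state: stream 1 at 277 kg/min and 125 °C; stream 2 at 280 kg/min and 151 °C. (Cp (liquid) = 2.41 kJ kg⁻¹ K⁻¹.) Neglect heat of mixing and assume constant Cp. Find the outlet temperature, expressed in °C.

Adiabatic, steady state ⇒ Σ ṁᵢCp,ᵢ(T_out − Tᵢ) = 0
T_out = Σ ṁᵢCp,ᵢTᵢ / Σ ṁᵢCp,ᵢ
      = 185340 / 1342.4 = 138.07 °C

T_out = 138 °C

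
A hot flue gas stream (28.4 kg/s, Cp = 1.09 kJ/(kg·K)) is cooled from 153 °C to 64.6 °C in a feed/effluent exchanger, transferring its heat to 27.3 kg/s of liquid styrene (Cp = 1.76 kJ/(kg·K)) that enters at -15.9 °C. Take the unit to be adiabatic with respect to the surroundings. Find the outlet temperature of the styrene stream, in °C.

Heat released by hot stream: Q = 28.4 × 1.09 × (153 − 64.6) = 2736.5 kJ/s
Energy balance on cold side (adiabatic exchanger): Q = ṁ_c·Cp_c·(T_c,out − T_c,in)
T_c,out = -15.9 + 2736.5/(27.3 × 1.76) = 41.054 °C

T_c,out = 41.1 °C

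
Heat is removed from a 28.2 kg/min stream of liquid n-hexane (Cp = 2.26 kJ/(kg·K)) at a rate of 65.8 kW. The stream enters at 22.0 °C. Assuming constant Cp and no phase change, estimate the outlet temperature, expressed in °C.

T_out = -39.9 °C

Q = 65.8 kW = 3948 kJ/min
ΔT = Q/(ṁ·Cp) = 3948/(28.2×2.26) = 61.947 K
T_out = 22.0 − 61.947 = -39.947 °C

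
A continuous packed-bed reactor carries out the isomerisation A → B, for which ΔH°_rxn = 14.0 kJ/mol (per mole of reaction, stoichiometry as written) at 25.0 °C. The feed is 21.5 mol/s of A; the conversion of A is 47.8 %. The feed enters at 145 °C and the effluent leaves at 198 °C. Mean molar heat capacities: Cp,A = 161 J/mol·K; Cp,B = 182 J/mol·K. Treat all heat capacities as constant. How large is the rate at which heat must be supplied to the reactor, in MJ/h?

Q_in = 1310 MJ/h

Extent of reaction ξ = 0.478 × 21.5 = 10.277 mol/s
Reaction term: ξ·ΔH°_rxn = 10.277 × 14.0 = 143.88 kJ/s
Sensible, feed 145→25 °C: -415.38 kJ/s
Outlet flows (mol/s): A 11.223, B 10.277
Sensible, products 25→198 °C: 636.18 kJ/s
Q = ΔH = 364.67 kJ/s = 364.67 kW
Heat supplied = 1312.8 MJ/h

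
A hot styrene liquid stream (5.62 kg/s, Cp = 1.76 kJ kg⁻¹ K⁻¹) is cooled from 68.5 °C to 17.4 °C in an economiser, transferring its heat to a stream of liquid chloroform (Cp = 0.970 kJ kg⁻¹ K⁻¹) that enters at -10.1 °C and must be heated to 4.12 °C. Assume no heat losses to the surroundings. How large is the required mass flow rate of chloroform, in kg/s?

ṁ_c = 36.6 kg/s

Heat released by hot stream: Q = 5.62 × 1.76 × (68.5 − 17.4) = 505.44 kJ/s
Energy balance on cold side (adiabatic exchanger): Q = ṁ_c·Cp_c·(T_c,out − T_c,in)
ṁ_c = 505.44 / [0.970 × (4.12 − -10.1)] = 36.644 kg/s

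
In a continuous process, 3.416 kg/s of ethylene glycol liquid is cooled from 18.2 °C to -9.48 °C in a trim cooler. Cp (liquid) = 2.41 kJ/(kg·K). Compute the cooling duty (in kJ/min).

Q_c = 13700 kJ/min

Q = ṁ·Cp·ΔT = 3.416 × 2.41 × (-9.48 − 18.2) = -227.88 kJ/s
Cooling duty = 13673 kJ/min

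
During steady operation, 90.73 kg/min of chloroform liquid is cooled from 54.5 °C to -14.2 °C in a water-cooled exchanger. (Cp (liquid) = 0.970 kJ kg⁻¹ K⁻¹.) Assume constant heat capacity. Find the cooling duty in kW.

Q = ṁ·Cp·ΔT = 90.73 × 0.970 × (-14.2 − 54.5) = -6046.2 kJ/min
Converting: 6046.2 / 60 s = 100.77 kW

Q_c = 101 kW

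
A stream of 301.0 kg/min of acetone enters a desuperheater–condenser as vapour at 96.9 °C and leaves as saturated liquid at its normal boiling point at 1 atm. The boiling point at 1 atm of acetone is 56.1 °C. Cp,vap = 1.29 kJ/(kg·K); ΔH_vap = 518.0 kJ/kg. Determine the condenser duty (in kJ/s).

vapour 96.9→56.1 °C: -52.632 kJ/kg
condensation at 56.1 °C: -518 kJ/kg
Δh = -52.632 + -518 = -570.63 kJ/kg
Q = ṁ·Δh = 301.0 kg/min × -570.63 kJ/kg = -171760 kJ/min
|Q| = 2862.7 kW

Q_c = 2860 kJ/s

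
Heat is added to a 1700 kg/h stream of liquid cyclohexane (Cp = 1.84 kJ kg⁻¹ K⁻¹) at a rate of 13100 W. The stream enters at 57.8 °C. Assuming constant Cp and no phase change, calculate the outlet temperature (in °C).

T_out = 72.9 °C

Q = 13100 W = 47160 kJ/h
ΔT = Q/(ṁ·Cp) = 47160/(1700×1.84) = 15.077 K
T_out = 57.8 + 15.077 = 72.877 °C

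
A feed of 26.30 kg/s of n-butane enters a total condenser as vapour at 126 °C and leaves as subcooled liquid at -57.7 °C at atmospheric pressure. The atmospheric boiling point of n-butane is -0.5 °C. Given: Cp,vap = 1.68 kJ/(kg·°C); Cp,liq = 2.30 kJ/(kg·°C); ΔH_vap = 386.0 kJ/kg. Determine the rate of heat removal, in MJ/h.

vapour 126→-0.5 °C: -212.52 kJ/kg
condensation at -0.5 °C: -386 kJ/kg
liquid -0.5→-57.7 °C: -131.56 kJ/kg
Δh = -212.52 + -386 + -131.56 = -730.08 kJ/kg
Q = ṁ·Δh = 26.30 kg/s × -730.08 kJ/kg = -19201 kJ/s
|Q| = 19201 kW = 69124 MJ/h

Q_c = 69100 MJ/h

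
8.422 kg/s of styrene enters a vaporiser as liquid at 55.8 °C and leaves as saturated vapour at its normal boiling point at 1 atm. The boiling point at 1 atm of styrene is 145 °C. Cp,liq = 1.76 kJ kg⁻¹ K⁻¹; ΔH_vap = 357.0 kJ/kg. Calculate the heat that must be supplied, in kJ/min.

liquid 55.8→145 °C: 156.99 kJ/kg
vaporisation at 145 °C: 357 kJ/kg
Δh = 156.99 + 357 = 513.99 kJ/kg
Q = ṁ·Δh = 8.422 kg/s × 513.99 kJ/kg = 4328.8 kJ/s
|Q| = 4328.8 kW = 259730 kJ/min

Q = 260000 kJ/min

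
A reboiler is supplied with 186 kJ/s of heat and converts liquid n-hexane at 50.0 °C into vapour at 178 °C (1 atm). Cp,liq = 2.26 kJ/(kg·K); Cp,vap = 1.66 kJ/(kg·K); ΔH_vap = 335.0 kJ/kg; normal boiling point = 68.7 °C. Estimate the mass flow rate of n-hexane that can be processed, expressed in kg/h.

Δh = 2.26×(68.7−50.0) + 335.0 + 1.66×(178−68.7) = 558.7 kJ/kg
Q = 186 kJ/s = 186 kJ/s = 669600 kJ/h
ṁ = Q/Δh = 669600 / 558.7 = 1198.5 kg/h

ṁ = 1200 kg/h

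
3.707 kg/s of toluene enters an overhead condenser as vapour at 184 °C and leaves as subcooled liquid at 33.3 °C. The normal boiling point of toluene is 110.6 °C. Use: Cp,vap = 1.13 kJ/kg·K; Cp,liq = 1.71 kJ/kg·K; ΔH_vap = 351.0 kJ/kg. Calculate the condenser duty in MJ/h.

vapour 184→110.6 °C: -82.942 kJ/kg
condensation at 110.6 °C: -351 kJ/kg
liquid 110.6→33.3 °C: -132.18 kJ/kg
Δh = -82.942 + -351 + -132.18 = -566.12 kJ/kg
Q = ṁ·Δh = 3.707 kg/s × -566.12 kJ/kg = -2098.6 kJ/s
|Q| = 2098.6 kW = 7555.1 MJ/h

Q_c = 7560 MJ/h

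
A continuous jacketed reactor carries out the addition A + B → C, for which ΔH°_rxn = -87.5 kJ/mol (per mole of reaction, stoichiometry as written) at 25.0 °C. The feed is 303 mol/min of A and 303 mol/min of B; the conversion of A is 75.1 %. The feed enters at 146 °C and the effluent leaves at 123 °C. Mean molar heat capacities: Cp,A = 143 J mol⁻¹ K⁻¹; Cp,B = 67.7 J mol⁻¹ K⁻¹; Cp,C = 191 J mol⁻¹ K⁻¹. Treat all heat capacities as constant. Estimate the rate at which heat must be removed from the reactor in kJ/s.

Extent of reaction ξ = 0.751 × 303 = 227.55 mol/min
Reaction term: ξ·ΔH°_rxn = 227.55 × -87.5 = -19911 kJ/min
Sensible, feed 146→25 °C: -7724.9 kJ/min
Outlet flows (mol/min): A 75.447, B 75.447, C 227.55
Sensible, products 25→123 °C: 5817.2 kJ/min
Q = ΔH = -21819 kJ/min = -363.64 kW
Heat removed = 363.64 kJ/s

Q_out = 364 kJ/s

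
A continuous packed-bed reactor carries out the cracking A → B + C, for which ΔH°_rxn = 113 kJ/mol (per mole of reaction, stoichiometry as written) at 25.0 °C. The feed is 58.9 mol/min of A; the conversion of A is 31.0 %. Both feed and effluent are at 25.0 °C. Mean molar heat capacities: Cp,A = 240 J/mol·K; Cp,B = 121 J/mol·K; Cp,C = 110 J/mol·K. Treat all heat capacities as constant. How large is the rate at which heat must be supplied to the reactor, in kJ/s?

Extent of reaction ξ = 0.310 × 58.9 = 18.259 mol/min
Reaction term: ξ·ΔH°_rxn = 18.259 × 113 = 2063.3 kJ/min
Q = ΔH = 2063.3 kJ/min = 34.388 kW
Heat supplied = 34.388 kJ/s

Q_in = 34.4 kJ/s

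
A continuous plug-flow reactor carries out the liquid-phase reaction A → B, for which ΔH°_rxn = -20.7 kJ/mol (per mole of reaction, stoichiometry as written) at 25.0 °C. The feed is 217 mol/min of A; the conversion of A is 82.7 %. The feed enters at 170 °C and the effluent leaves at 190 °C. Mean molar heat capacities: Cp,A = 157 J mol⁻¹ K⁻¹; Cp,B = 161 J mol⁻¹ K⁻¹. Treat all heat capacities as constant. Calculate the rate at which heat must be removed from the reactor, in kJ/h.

Q_out = 175000 kJ/h

Extent of reaction ξ = 0.827 × 217 = 179.46 mol/min
Reaction term: ξ·ΔH°_rxn = 179.46 × -20.7 = -3714.8 kJ/min
Sensible, feed 170→25 °C: -4940 kJ/min
Outlet flows (mol/min): A 37.541, B 179.46
Sensible, products 25→190 °C: 5739.8 kJ/min
Q = ΔH = -2915 kJ/min = -48.583 kW
Heat removed = 174900 kJ/h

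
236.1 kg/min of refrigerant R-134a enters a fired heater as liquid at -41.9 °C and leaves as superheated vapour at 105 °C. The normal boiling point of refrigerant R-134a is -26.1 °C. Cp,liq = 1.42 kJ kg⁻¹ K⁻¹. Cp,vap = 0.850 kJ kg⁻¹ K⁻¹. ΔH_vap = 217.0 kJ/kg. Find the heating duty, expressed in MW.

Q = 1.38 MW

liquid -41.9→-26.1 °C: 22.436 kJ/kg
vaporisation at -26.1 °C: 217 kJ/kg
vapour -26.1→105 °C: 111.43 kJ/kg
Δh = 22.436 + 217 + 111.43 = 350.87 kJ/kg
Q = ṁ·Δh = 236.1 kg/min × 350.87 kJ/kg = 82841 kJ/min
|Q| = 1380.7 kW = 1.3807 MW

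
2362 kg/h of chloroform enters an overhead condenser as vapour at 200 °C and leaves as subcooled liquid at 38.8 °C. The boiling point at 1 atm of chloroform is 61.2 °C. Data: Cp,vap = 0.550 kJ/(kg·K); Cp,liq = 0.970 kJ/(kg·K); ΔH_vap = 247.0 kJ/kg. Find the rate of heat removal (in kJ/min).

vapour 200→61.2 °C: -76.34 kJ/kg
condensation at 61.2 °C: -247 kJ/kg
liquid 61.2→38.8 °C: -21.728 kJ/kg
Δh = -76.34 + -247 + -21.728 = -345.07 kJ/kg
Q = ṁ·Δh = 2362 kg/h × -345.07 kJ/kg = -815050 kJ/h
|Q| = 226.4 kW = 13584 kJ/min

Q_c = 13600 kJ/min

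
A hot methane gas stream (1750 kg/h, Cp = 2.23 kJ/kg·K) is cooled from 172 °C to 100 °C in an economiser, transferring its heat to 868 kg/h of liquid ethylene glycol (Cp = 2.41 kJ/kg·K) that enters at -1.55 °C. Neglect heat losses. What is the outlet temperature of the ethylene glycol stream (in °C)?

T_c,out = 133 °C

Heat released by hot stream: Q = 1750 × 2.23 × (172 − 100) = 280980 kJ/h
Energy balance on cold side (adiabatic exchanger): Q = ṁ_c·Cp_c·(T_c,out − T_c,in)
T_c,out = -1.55 + 280980/(868 × 2.41) = 132.77 °C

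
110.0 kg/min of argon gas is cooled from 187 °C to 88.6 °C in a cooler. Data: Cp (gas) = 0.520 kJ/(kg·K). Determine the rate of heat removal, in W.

Q_c = 93800 W

Q = ṁ·Cp·ΔT = 110.0 × 0.520 × (88.6 − 187) = -5628.5 kJ/min
Converting: 5628.5 / 60 s = 93.808 kW
Cooling duty = 93808 W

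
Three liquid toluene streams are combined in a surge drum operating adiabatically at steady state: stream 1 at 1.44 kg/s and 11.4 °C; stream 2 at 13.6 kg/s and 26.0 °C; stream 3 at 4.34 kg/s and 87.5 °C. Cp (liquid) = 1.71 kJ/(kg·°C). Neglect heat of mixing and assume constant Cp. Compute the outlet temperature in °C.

Adiabatic, steady state ⇒ Σ ṁᵢCp,ᵢ(T_out − Tᵢ) = 0
T_out = Σ ṁᵢCp,ᵢTᵢ / Σ ṁᵢCp,ᵢ
      = 1282.1 / 33.14 = 38.688 °C

T_out = 38.7 °C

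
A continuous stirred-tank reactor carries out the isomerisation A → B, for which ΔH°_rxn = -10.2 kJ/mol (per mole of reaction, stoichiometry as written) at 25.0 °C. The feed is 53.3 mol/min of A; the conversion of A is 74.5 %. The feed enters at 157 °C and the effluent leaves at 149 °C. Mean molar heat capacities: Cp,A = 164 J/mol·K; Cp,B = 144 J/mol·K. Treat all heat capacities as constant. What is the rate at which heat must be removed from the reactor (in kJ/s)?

Extent of reaction ξ = 0.745 × 53.3 = 39.709 mol/min
Reaction term: ξ·ΔH°_rxn = 39.709 × -10.2 = -405.03 kJ/min
Sensible, feed 157→25 °C: -1153.8 kJ/min
Outlet flows (mol/min): A 13.591, B 39.709
Sensible, products 25→149 °C: 985.43 kJ/min
Q = ΔH = -573.43 kJ/min = -9.5572 kW
Heat removed = 9.5572 kJ/s

Q_out = 9.56 kJ/s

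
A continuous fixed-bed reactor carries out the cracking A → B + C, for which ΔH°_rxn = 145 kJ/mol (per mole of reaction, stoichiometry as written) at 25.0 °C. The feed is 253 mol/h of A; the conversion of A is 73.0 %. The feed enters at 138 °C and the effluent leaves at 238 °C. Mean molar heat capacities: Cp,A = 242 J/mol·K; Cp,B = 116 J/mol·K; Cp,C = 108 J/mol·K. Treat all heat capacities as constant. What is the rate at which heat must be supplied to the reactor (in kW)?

Q_in = 8.94 kW

Extent of reaction ξ = 0.730 × 253 = 184.69 mol/h
Reaction term: ξ·ΔH°_rxn = 184.69 × 145 = 26780 kJ/h
Sensible, feed 138→25 °C: -6918.5 kJ/h
Outlet flows (mol/h): A 68.31, B 184.69, C 184.69
Sensible, products 25→238 °C: 12333 kJ/h
Q = ΔH = 32195 kJ/h = 8.9429 kW
Heat supplied = 8.9429 kW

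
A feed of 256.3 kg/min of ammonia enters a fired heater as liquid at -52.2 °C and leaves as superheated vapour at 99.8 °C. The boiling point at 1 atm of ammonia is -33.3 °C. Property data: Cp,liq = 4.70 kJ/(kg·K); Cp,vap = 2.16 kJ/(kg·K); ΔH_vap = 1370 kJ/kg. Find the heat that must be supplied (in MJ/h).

liquid -52.2→-33.3 °C: 88.83 kJ/kg
vaporisation at -33.3 °C: 1370 kJ/kg
vapour -33.3→99.8 °C: 287.5 kJ/kg
Δh = 88.83 + 1370 + 287.5 = 1746.3 kJ/kg
Q = ṁ·Δh = 256.3 kg/min × 1746.3 kJ/kg = 447580 kJ/min
|Q| = 7459.7 kW = 26855 MJ/h

Q = 26900 MJ/h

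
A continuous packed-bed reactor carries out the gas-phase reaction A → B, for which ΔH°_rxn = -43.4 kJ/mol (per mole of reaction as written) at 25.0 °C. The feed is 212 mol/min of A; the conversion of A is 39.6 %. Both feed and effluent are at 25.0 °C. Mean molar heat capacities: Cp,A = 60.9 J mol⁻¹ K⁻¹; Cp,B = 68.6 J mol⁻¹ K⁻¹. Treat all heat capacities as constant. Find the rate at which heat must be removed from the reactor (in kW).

Extent of reaction ξ = 0.396 × 212 = 83.952 mol/min
Reaction term: ξ·ΔH°_rxn = 83.952 × -43.4 = -3643.5 kJ/min
Q = ΔH = -3643.5 kJ/min = -60.725 kW
Heat removed = 60.725 kW

Q_out = 60.7 kW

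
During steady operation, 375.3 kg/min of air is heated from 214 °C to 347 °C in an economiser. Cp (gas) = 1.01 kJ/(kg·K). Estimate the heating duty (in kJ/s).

Q = 840 kJ/s

Q = ṁ·Cp·ΔT = 375.3 × 1.01 × (347 − 214) = 50414 kJ/min
Converting: 50414 / 60 s = 840.23 kW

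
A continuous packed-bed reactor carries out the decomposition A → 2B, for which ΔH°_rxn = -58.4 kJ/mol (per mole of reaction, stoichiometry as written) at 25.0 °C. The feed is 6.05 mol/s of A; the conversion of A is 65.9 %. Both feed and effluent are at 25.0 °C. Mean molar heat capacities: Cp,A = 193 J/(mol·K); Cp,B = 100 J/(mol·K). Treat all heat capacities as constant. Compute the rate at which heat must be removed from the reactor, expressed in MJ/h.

Q_out = 838 MJ/h

Extent of reaction ξ = 0.659 × 6.05 = 3.987 mol/s
Reaction term: ξ·ΔH°_rxn = 3.987 × -58.4 = -232.84 kJ/s
Q = ΔH = -232.84 kJ/s = -232.84 kW
Heat removed = 838.22 MJ/h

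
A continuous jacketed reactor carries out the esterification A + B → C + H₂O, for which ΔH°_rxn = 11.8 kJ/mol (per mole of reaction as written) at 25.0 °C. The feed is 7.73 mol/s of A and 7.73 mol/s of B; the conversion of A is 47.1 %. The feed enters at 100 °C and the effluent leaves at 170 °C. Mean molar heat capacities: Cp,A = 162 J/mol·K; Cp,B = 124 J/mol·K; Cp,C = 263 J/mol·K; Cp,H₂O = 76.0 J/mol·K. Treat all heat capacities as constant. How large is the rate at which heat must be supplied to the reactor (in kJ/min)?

Extent of reaction ξ = 0.471 × 7.73 = 3.6408 mol/s
Reaction term: ξ·ΔH°_rxn = 3.6408 × 11.8 = 42.962 kJ/s
Sensible, feed 100→25 °C: -165.81 kJ/s
Outlet flows (mol/s): A 4.0892, B 4.0892, C 3.6408, H₂O 3.6408
Sensible, products 25→170 °C: 348.54 kJ/s
Q = ΔH = 225.7 kJ/s = 225.7 kW
Heat supplied = 13542 kJ/min

Q_in = 13500 kJ/min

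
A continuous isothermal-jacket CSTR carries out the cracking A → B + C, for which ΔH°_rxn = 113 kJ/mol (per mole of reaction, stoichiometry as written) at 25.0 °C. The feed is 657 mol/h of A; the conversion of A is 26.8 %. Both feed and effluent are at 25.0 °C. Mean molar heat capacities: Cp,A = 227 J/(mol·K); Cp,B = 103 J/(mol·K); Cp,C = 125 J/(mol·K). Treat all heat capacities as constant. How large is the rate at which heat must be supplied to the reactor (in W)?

Q_in = 5530 W

Extent of reaction ξ = 0.268 × 657 = 176.08 mol/h
Reaction term: ξ·ΔH°_rxn = 176.08 × 113 = 19897 kJ/h
Q = ΔH = 19897 kJ/h = 5.5268 kW
Heat supplied = 5526.8 W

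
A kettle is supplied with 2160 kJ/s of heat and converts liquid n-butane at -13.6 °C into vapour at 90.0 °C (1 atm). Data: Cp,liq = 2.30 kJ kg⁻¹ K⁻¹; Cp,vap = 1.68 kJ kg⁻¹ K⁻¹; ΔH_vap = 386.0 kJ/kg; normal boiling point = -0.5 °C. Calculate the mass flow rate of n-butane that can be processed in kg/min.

Δh = 2.30×(-0.5−-13.6) + 386.0 + 1.68×(90.0−-0.5) = 568.17 kJ/kg
Q = 2160 kJ/s = 2160 kJ/s = 129600 kJ/min
ṁ = Q/Δh = 129600 / 568.17 = 228.1 kg/min

ṁ = 228 kg/min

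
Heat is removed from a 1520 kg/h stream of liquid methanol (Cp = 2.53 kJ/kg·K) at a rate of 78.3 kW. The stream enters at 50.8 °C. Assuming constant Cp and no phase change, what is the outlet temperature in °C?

T_out = -22.5 °C

Q = 78.3 kW = 281880 kJ/h
ΔT = Q/(ṁ·Cp) = 281880/(1520×2.53) = 73.299 K
T_out = 50.8 − 73.299 = -22.499 °C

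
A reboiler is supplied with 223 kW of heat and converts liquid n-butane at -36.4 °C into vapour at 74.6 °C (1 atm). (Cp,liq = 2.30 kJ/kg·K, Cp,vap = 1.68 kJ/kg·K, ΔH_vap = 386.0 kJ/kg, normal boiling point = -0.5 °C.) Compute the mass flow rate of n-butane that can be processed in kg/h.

ṁ = 1350 kg/h

Δh = 2.30×(-0.5−-36.4) + 386.0 + 1.68×(74.6−-0.5) = 594.74 kJ/kg
Q = 223 kW = 223 kJ/s = 802800 kJ/h
ṁ = Q/Δh = 802800 / 594.74 = 1349.8 kg/h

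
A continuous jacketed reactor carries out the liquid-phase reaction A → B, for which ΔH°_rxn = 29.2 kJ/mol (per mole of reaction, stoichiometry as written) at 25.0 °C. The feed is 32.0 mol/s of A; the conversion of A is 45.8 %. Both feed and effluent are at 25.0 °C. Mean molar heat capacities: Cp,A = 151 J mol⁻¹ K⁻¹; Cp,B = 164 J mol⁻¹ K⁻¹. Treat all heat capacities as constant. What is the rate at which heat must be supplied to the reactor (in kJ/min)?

Extent of reaction ξ = 0.458 × 32.0 = 14.656 mol/s
Reaction term: ξ·ΔH°_rxn = 14.656 × 29.2 = 427.96 kJ/s
Q = ΔH = 427.96 kJ/s = 427.96 kW
Heat supplied = 25677 kJ/min

Q_in = 25700 kJ/min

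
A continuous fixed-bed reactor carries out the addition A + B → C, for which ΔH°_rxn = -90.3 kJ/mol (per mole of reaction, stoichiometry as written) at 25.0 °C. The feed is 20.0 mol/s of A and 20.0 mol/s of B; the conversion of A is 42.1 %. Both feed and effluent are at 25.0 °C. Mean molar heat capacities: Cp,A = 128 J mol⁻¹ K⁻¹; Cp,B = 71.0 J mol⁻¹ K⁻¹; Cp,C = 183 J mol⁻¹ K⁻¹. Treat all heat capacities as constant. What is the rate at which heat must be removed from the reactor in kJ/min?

Q_out = 45600 kJ/min

Extent of reaction ξ = 0.421 × 20.0 = 8.42 mol/s
Reaction term: ξ·ΔH°_rxn = 8.42 × -90.3 = -760.33 kJ/s
Q = ΔH = -760.33 kJ/s = -760.33 kW
Heat removed = 45620 kJ/min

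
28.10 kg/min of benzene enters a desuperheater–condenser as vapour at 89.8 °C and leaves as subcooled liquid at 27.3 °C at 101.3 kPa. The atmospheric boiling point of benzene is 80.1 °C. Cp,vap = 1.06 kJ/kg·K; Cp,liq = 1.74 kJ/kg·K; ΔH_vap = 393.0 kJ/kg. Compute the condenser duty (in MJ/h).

vapour 89.8→80.1 °C: -10.282 kJ/kg
condensation at 80.1 °C: -393 kJ/kg
liquid 80.1→27.3 °C: -91.872 kJ/kg
Δh = -10.282 + -393 + -91.872 = -495.15 kJ/kg
Q = ṁ·Δh = 28.10 kg/min × -495.15 kJ/kg = -13914 kJ/min
|Q| = 231.9 kW = 834.83 MJ/h

Q_c = 835 MJ/h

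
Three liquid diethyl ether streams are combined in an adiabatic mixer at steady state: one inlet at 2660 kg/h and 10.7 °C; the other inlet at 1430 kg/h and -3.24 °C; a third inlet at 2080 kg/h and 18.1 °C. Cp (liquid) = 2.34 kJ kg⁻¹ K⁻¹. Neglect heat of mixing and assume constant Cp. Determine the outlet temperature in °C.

T_out = 9.96 °C

No heat crosses the boundary, so H_out = H_in.
T_out = Σ ṁᵢCp,ᵢTᵢ / Σ ṁᵢCp,ᵢ
      = 143860 / 14438 = 9.9638 °C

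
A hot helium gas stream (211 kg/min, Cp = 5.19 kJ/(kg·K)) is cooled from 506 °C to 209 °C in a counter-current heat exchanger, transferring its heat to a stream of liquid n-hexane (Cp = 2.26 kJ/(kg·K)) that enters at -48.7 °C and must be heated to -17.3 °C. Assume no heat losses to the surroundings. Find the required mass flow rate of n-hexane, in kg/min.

Heat released by hot stream: Q = 211 × 5.19 × (506 − 209) = 325240 kJ/min
Energy balance on cold side (adiabatic exchanger): Q = ṁ_c·Cp_c·(T_c,out − T_c,in)
ṁ_c = 325240 / [2.26 × (-17.3 − -48.7)] = 4583.2 kg/min

ṁ_c = 4580 kg/min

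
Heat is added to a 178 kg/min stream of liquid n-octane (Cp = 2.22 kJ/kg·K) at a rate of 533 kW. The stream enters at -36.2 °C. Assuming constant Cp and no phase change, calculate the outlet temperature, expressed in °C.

Q = 533 kW = 31980 kJ/min
ΔT = Q/(ṁ·Cp) = 31980/(178×2.22) = 80.929 K
T_out = -36.2 + 80.929 = 44.729 °C

T_out = 44.7 °C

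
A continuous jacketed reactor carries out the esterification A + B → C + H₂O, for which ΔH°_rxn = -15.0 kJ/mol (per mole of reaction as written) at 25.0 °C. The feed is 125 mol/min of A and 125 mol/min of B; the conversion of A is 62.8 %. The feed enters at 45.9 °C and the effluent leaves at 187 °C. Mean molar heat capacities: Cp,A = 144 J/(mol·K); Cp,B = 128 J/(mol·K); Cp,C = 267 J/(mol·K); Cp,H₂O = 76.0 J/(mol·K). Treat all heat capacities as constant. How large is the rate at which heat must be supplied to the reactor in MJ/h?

Extent of reaction ξ = 0.628 × 125 = 78.5 mol/min
Reaction term: ξ·ΔH°_rxn = 78.5 × -15.0 = -1177.5 kJ/min
Sensible, feed 45.9→25 °C: -710.6 kJ/min
Outlet flows (mol/min): A 46.5, B 46.5, C 78.5, H₂O 78.5
Sensible, products 25→187 °C: 6410.9 kJ/min
Q = ΔH = 4522.8 kJ/min = 75.38 kW
Heat supplied = 271.37 MJ/h

Q_in = 271 MJ/h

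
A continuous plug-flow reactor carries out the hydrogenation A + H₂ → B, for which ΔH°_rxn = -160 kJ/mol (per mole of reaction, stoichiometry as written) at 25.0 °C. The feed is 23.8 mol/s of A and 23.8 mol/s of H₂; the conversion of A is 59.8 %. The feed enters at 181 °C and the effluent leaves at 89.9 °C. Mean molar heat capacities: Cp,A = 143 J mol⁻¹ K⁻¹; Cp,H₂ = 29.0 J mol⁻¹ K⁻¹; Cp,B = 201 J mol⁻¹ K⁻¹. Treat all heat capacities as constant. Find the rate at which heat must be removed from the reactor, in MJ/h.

Q_out = 9440 MJ/h

Extent of reaction ξ = 0.598 × 23.8 = 14.232 mol/s
Reaction term: ξ·ΔH°_rxn = 14.232 × -160 = -2277.2 kJ/s
Sensible, feed 181→25 °C: -638.6 kJ/s
Outlet flows (mol/s): A 9.5676, H₂ 9.5676, B 14.232
Sensible, products 25→89.9 °C: 292.46 kJ/s
Q = ΔH = -2623.3 kJ/s = -2623.3 kW
Heat removed = 9444 MJ/h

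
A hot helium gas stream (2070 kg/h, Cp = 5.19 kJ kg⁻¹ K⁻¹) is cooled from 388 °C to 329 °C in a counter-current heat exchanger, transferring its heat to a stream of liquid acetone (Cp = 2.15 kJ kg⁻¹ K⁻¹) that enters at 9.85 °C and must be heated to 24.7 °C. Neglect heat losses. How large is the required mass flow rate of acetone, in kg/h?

Heat released by hot stream: Q = 2070 × 5.19 × (388 − 329) = 633850 kJ/h
Energy balance on cold side (adiabatic exchanger): Q = ṁ_c·Cp_c·(T_c,out − T_c,in)
ṁ_c = 633850 / [2.15 × (24.7 − 9.85)] = 19853 kg/h

ṁ_c = 19900 kg/h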